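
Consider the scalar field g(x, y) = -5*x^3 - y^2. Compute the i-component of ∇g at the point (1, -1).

-15

(∇g)_1 = ∂g/∂x = -15*x^2
At (1, -1): -15.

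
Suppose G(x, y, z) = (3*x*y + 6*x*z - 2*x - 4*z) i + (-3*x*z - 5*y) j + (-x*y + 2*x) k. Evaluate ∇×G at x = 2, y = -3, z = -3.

(4, 3, 3)

(∇×G)₁ = ∂G₃/∂y − ∂G₂/∂z = 2*x
(∇×G)₂ = ∂G₁/∂z − ∂G₃/∂x = 6*x + y - 6
(∇×G)₃ = ∂G₂/∂x − ∂G₁/∂y = -3*x - 3*z
∇×G = (2*x, 6*x + y - 6, -3*x - 3*z)
At (2, -3, -3): (4, 3, 3).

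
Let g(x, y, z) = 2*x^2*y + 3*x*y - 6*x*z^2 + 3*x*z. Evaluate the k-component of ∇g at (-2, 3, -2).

-54

(∇g)_3 = ∂g/∂z = -12*x*z + 3*x
At (-2, 3, -2): -54.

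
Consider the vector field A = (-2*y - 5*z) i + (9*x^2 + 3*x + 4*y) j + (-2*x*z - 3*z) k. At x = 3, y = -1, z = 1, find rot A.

(0, -3, 59)

(∇×A)₁ = ∂A₃/∂y − ∂A₂/∂z = 0
(∇×A)₂ = ∂A₁/∂z − ∂A₃/∂x = 2*z - 5
(∇×A)₃ = ∂A₂/∂x − ∂A₁/∂y = 18*x + 5
∇×A = (0, 2*z - 5, 18*x + 5)
At (3, -1, 1): (0, -3, 59).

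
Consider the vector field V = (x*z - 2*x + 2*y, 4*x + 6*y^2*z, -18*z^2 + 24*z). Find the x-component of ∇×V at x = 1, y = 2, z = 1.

(∇×V)_1 = ∂V₃/∂y − ∂V₂/∂z
= 0 − (6*y^2)
= -6*y^2
At (1, 2, 1): -24.

-24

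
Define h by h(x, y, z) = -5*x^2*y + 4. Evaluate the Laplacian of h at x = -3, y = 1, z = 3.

-10

∂²h/∂x² = -10*y
∂²h/∂y² = 0
∂²h/∂z² = 0
∇²h = -10*y
At (-3, 1, 3): -10.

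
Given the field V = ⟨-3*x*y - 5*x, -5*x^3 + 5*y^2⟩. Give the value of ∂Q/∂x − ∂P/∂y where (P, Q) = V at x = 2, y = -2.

∂V₂/∂x = -15*x^2
∂V₁/∂y = -3*x
Scalar curl = -15*x^2 + 3*x
At (2, -2): -54.

-54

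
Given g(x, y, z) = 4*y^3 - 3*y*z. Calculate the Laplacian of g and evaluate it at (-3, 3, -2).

72

∂²g/∂x² = 0
∂²g/∂y² = 24*y
∂²g/∂z² = 0
∇²g = 24*y
At (-3, 3, -2): 72.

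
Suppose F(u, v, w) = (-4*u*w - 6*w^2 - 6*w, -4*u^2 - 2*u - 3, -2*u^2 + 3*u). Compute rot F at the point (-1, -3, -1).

(0, 3, 6)

(∇×F)₁ = ∂F₃/∂v − ∂F₂/∂w = 0
(∇×F)₂ = ∂F₁/∂w − ∂F₃/∂u = -12*w - 9
(∇×F)₃ = ∂F₂/∂u − ∂F₁/∂v = -8*u - 2
∇×F = (0, -12*w - 9, -8*u - 2)
At (-1, -3, -1): (0, 3, 6).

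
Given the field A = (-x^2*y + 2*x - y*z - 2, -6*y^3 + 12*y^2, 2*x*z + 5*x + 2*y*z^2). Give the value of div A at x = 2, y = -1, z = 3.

∂A₁/∂x = -2*x*y + 2
∂A₂/∂y = -18*y^2 + 24*y
∂A₃/∂z = 2*x + 4*y*z
∇·A = -2*x*y + 2*x - 18*y^2 + 4*y*z + 24*y + 2
At (2, -1, 3): -44.

-44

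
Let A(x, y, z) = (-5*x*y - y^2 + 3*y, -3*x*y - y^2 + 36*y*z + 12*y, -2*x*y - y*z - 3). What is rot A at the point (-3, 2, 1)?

(-67, 4, -20)

(∇×A)₁ = ∂A₃/∂y − ∂A₂/∂z = -2*x - 36*y - z
(∇×A)₂ = ∂A₁/∂z − ∂A₃/∂x = 2*y
(∇×A)₃ = ∂A₂/∂x − ∂A₁/∂y = 5*x - y - 3
∇×A = (-2*x - 36*y - z, 2*y, 5*x - y - 3)
At (-3, 2, 1): (-67, 4, -20).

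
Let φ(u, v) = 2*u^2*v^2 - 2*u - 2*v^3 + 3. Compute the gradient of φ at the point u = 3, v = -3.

∂φ/∂u = 4*u*v^2 - 2
∂φ/∂v = 4*u^2*v - 6*v^2
∇φ = (4*u*v^2 - 2, 4*u^2*v - 6*v^2)
At (3, -3): (106, -162).

(106, -162)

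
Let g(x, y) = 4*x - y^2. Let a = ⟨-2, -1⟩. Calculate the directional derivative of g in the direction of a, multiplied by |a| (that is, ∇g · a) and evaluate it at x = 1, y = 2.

-4

∂g/∂x = 4
∂g/∂y = -2*y
∇g at (1, 2) = (4, -4)
∇g · a = (4)(-2) + (-4)(-1) = -4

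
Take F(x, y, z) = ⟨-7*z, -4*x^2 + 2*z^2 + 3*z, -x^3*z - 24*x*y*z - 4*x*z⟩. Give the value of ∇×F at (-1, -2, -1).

(-23, 34, 8)

(∇×F)₁ = ∂F₃/∂y − ∂F₂/∂z = -24*x*z - 4*z - 3
(∇×F)₂ = ∂F₁/∂z − ∂F₃/∂x = 3*x^2*z + 24*y*z + 4*z - 7
(∇×F)₃ = ∂F₂/∂x − ∂F₁/∂y = -8*x
∇×F = (-24*x*z - 4*z - 3, 3*x^2*z + 24*y*z + 4*z - 7, -8*x)
At (-1, -2, -1): (-23, 34, 8).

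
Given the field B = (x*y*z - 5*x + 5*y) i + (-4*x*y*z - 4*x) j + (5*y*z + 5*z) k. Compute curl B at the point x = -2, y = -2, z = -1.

(11, 4, -19)

(∇×B)₁ = ∂B₃/∂y − ∂B₂/∂z = 4*x*y + 5*z
(∇×B)₂ = ∂B₁/∂z − ∂B₃/∂x = x*y
(∇×B)₃ = ∂B₂/∂x − ∂B₁/∂y = -x*z - 4*y*z - 9
∇×B = (4*x*y + 5*z, x*y, -x*z - 4*y*z - 9)
At (-2, -2, -1): (11, 4, -19).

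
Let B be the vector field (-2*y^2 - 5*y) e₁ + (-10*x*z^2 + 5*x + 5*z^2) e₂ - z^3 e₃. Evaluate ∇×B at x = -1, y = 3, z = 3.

(∇×B)₁ = ∂B₃/∂y − ∂B₂/∂z = 20*x*z - 10*z
(∇×B)₂ = ∂B₁/∂z − ∂B₃/∂x = 0
(∇×B)₃ = ∂B₂/∂x − ∂B₁/∂y = 4*y - 10*z^2 + 10
∇×B = (20*x*z - 10*z, 0, 4*y - 10*z^2 + 10)
At (-1, 3, 3): (-90, 0, -68).

(-90, 0, -68)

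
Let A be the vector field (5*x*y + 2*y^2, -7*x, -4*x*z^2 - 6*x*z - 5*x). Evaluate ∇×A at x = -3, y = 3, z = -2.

(0, 9, -4)

(∇×A)₁ = ∂A₃/∂y − ∂A₂/∂z = 0
(∇×A)₂ = ∂A₁/∂z − ∂A₃/∂x = 4*z^2 + 6*z + 5
(∇×A)₃ = ∂A₂/∂x − ∂A₁/∂y = -5*x - 4*y - 7
∇×A = (0, 4*z^2 + 6*z + 5, -5*x - 4*y - 7)
At (-3, 3, -2): (0, 9, -4).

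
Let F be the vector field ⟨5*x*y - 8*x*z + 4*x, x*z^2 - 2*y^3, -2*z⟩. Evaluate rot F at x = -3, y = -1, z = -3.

(∇×F)₁ = ∂F₃/∂y − ∂F₂/∂z = -2*x*z
(∇×F)₂ = ∂F₁/∂z − ∂F₃/∂x = -8*x
(∇×F)₃ = ∂F₂/∂x − ∂F₁/∂y = -5*x + z^2
∇×F = (-2*x*z, -8*x, -5*x + z^2)
At (-3, -1, -3): (-18, 24, 24).

(-18, 24, 24)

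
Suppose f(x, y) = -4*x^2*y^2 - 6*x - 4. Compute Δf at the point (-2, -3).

∂²f/∂x² = -8*y^2
∂²f/∂y² = -8*x^2
∇²f = -8*x^2 - 8*y^2
At (-2, -3): -104.

-104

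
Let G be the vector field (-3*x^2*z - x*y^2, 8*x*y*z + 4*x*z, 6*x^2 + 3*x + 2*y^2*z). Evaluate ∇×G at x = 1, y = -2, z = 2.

(∇×G)₁ = ∂G₃/∂y − ∂G₂/∂z = -8*x*y - 4*x + 4*y*z
(∇×G)₂ = ∂G₁/∂z − ∂G₃/∂x = -3*x^2 - 12*x - 3
(∇×G)₃ = ∂G₂/∂x − ∂G₁/∂y = 2*x*y + 8*y*z + 4*z
∇×G = (-8*x*y - 4*x + 4*y*z, -3*x^2 - 12*x - 3, 2*x*y + 8*y*z + 4*z)
At (1, -2, 2): (-4, -18, -28).

(-4, -18, -28)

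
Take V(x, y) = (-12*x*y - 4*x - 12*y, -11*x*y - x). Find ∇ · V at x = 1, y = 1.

∂V₁/∂x = -12*y - 4
∂V₂/∂y = -11*x
∇·V = -11*x - 12*y - 4
At (1, 1): -27.

-27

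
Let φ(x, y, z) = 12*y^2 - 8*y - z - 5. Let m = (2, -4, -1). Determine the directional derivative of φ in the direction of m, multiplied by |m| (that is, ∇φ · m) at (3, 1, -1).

∂φ/∂x = 0
∂φ/∂y = 24*y - 8
∂φ/∂z = -1
∇φ at (3, 1, -1) = (0, 16, -1)
∇φ · m = (0)(2) + (16)(-4) + (-1)(-1) = -63

-63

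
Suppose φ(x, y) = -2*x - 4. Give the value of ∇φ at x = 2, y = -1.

∂φ/∂x = -2
∂φ/∂y = 0
∇φ = (-2, 0)
At (2, -1): (-2, 0).

(-2, 0)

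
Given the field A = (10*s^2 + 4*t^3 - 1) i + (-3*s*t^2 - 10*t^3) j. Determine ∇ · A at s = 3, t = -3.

-156

∂A₁/∂s = 20*s
∂A₂/∂t = -6*s*t - 30*t^2
∇·A = -6*s*t + 20*s - 30*t^2
At (3, -3): -156.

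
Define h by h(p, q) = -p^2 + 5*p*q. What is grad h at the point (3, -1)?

∂h/∂p = -2*p + 5*q
∂h/∂q = 5*p
∇h = (-2*p + 5*q, 5*p)
At (3, -1): (-11, 15).

(-11, 15)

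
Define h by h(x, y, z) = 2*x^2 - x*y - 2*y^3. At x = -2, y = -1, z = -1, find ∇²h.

∂²h/∂x² = 4
∂²h/∂y² = -12*y
∂²h/∂z² = 0
∇²h = -12*y + 4
At (-2, -1, -1): 16.

16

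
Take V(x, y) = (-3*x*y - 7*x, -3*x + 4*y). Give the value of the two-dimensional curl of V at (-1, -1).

-6

∂V₂/∂x = -3
∂V₁/∂y = -3*x
Scalar curl = 3*x - 3
At (-1, -1): -6.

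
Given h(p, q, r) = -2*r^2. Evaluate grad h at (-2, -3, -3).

∂h/∂p = 0
∂h/∂q = 0
∂h/∂r = -4*r
∇h = (0, 0, -4*r)
At (-2, -3, -3): (0, 0, 12).

(0, 0, 12)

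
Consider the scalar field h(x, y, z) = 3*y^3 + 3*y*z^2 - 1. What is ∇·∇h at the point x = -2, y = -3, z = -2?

-72

∂²h/∂x² = 0
∂²h/∂y² = 18*y
∂²h/∂z² = 6*y
∇²h = 24*y
At (-2, -3, -2): -72.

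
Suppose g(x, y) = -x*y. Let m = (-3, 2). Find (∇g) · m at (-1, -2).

-4

∂g/∂x = -y
∂g/∂y = -x
∇g at (-1, -2) = (2, 1)
∇g · m = (2)(-3) + (1)(2) = -4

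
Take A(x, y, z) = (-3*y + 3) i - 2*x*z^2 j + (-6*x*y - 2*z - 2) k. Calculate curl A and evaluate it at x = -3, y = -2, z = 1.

(6, -12, 1)

(∇×A)₁ = ∂A₃/∂y − ∂A₂/∂z = 4*x*z - 6*x
(∇×A)₂ = ∂A₁/∂z − ∂A₃/∂x = 6*y
(∇×A)₃ = ∂A₂/∂x − ∂A₁/∂y = -2*z^2 + 3
∇×A = (4*x*z - 6*x, 6*y, -2*z^2 + 3)
At (-3, -2, 1): (6, -12, 1).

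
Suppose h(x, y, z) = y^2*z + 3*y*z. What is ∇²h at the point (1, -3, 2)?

4

∂²h/∂x² = 0
∂²h/∂y² = 2*z
∂²h/∂z² = 0
∇²h = 2*z
At (1, -3, 2): 4.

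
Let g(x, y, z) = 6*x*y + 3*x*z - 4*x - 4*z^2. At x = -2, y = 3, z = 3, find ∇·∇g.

-8

∂²g/∂x² = 0
∂²g/∂y² = 0
∂²g/∂z² = -8
∇²g = -8
At (-2, 3, 3): -8.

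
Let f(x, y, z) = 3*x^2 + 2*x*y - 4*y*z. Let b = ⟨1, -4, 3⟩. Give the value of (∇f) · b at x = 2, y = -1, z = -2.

∂f/∂x = 6*x + 2*y
∂f/∂y = 2*x - 4*z
∂f/∂z = -4*y
∇f at (2, -1, -2) = (10, 12, 4)
∇f · b = (10)(1) + (12)(-4) + (4)(3) = -26

-26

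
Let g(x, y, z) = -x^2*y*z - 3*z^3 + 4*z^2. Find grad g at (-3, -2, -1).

(12, 9, 1)

∂g/∂x = -2*x*y*z
∂g/∂y = -x^2*z
∂g/∂z = -x^2*y - 9*z^2 + 8*z
∇g = (-2*x*y*z, -x^2*z, -x^2*y - 9*z^2 + 8*z)
At (-3, -2, -1): (12, 9, 1).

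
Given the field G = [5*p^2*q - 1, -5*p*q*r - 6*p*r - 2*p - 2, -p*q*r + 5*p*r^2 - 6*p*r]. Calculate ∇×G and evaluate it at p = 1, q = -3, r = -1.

(-8, -8, -16)

(∇×G)₁ = ∂G₃/∂q − ∂G₂/∂r = 5*p*q - p*r + 6*p
(∇×G)₂ = ∂G₁/∂r − ∂G₃/∂p = q*r - 5*r^2 + 6*r
(∇×G)₃ = ∂G₂/∂p − ∂G₁/∂q = -5*p^2 - 5*q*r - 6*r - 2
∇×G = (5*p*q - p*r + 6*p, q*r - 5*r^2 + 6*r, -5*p^2 - 5*q*r - 6*r - 2)
At (1, -3, -1): (-8, -8, -16).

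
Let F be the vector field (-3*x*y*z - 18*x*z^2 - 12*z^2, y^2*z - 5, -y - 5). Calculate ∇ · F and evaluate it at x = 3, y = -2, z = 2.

-68

∂F₁/∂x = -3*y*z - 18*z^2
∂F₂/∂y = 2*y*z
∂F₃/∂z = 0
∇·F = -y*z - 18*z^2
At (3, -2, 2): -68.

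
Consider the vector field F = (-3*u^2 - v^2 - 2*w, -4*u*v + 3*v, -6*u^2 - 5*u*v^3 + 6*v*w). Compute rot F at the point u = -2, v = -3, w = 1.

(276, -161, 6)

(∇×F)₁ = ∂F₃/∂v − ∂F₂/∂w = -15*u*v^2 + 6*w
(∇×F)₂ = ∂F₁/∂w − ∂F₃/∂u = 12*u + 5*v^3 - 2
(∇×F)₃ = ∂F₂/∂u − ∂F₁/∂v = -2*v
∇×F = (-15*u*v^2 + 6*w, 12*u + 5*v^3 - 2, -2*v)
At (-2, -3, 1): (276, -161, 6).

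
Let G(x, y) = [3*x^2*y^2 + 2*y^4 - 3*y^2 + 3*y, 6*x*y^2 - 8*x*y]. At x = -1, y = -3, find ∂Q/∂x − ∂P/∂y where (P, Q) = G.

291

∂G₂/∂x = 6*y^2 - 8*y
∂G₁/∂y = 6*x^2*y + 8*y^3 - 6*y + 3
Scalar curl = -6*x^2*y - 8*y^3 + 6*y^2 - 2*y - 3
At (-1, -3): 291.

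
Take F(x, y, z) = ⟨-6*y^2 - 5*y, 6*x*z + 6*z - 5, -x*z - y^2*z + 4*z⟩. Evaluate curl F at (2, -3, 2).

(∇×F)₁ = ∂F₃/∂y − ∂F₂/∂z = -6*x - 2*y*z - 6
(∇×F)₂ = ∂F₁/∂z − ∂F₃/∂x = z
(∇×F)₃ = ∂F₂/∂x − ∂F₁/∂y = 12*y + 6*z + 5
∇×F = (-6*x - 2*y*z - 6, z, 12*y + 6*z + 5)
At (2, -3, 2): (-6, 2, -19).

(-6, 2, -19)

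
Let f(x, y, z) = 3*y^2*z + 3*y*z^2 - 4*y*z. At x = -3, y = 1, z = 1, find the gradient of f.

∂f/∂x = 0
∂f/∂y = 6*y*z + 3*z^2 - 4*z
∂f/∂z = 3*y^2 + 6*y*z - 4*y
∇f = (0, 6*y*z + 3*z^2 - 4*z, 3*y^2 + 6*y*z - 4*y)
At (-3, 1, 1): (0, 5, 5).

(0, 5, 5)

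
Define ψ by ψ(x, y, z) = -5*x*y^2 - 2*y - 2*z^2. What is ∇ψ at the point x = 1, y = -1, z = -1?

∂ψ/∂x = -5*y^2
∂ψ/∂y = -10*x*y - 2
∂ψ/∂z = -4*z
∇ψ = (-5*y^2, -10*x*y - 2, -4*z)
At (1, -1, -1): (-5, 8, 4).

(-5, 8, 4)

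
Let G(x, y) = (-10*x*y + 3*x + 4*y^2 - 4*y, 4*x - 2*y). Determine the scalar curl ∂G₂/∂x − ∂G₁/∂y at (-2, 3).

∂G₂/∂x = 4
∂G₁/∂y = -10*x + 8*y - 4
Scalar curl = 10*x - 8*y + 8
At (-2, 3): -36.

-36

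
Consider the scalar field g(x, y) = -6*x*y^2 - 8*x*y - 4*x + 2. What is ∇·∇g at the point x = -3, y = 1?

36

∂²g/∂x² = 0
∂²g/∂y² = -12*x
∇²g = -12*x
At (-3, 1): 36.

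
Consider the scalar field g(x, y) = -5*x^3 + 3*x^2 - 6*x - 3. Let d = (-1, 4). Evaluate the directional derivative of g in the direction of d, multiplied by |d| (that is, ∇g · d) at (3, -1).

123

∂g/∂x = -15*x^2 + 6*x - 6
∂g/∂y = 0
∇g at (3, -1) = (-123, 0)
∇g · d = (-123)(-1) + (0)(4) = 123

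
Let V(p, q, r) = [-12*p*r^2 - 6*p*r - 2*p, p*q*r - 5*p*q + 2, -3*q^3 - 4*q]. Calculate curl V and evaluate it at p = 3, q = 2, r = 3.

(-46, -234, -4)

(∇×V)₁ = ∂V₃/∂q − ∂V₂/∂r = -p*q - 9*q^2 - 4
(∇×V)₂ = ∂V₁/∂r − ∂V₃/∂p = -24*p*r - 6*p
(∇×V)₃ = ∂V₂/∂p − ∂V₁/∂q = q*r - 5*q
∇×V = (-p*q - 9*q^2 - 4, -24*p*r - 6*p, q*r - 5*q)
At (3, 2, 3): (-46, -234, -4).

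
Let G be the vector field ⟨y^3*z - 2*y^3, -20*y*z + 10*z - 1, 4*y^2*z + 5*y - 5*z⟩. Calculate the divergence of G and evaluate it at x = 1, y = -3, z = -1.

∂G₁/∂x = 0
∂G₂/∂y = -20*z
∂G₃/∂z = 4*y^2 - 5
∇·G = 4*y^2 - 20*z - 5
At (1, -3, -1): 51.

51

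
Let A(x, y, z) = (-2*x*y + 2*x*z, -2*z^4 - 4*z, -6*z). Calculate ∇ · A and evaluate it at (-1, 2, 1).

∂A₁/∂x = -2*y + 2*z
∂A₂/∂y = 0
∂A₃/∂z = -6
∇·A = -2*y + 2*z - 6
At (-1, 2, 1): -8.

-8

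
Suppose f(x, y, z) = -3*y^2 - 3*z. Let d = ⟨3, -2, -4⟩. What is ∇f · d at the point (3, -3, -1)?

-24

∂f/∂x = 0
∂f/∂y = -6*y
∂f/∂z = -3
∇f at (3, -3, -1) = (0, 18, -3)
∇f · d = (0)(3) + (18)(-2) + (-3)(-4) = -24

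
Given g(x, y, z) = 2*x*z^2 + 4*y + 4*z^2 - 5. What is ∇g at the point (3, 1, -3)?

∂g/∂x = 2*z^2
∂g/∂y = 4
∂g/∂z = 4*x*z + 8*z
∇g = (2*z^2, 4, 4*x*z + 8*z)
At (3, 1, -3): (18, 4, -60).

(18, 4, -60)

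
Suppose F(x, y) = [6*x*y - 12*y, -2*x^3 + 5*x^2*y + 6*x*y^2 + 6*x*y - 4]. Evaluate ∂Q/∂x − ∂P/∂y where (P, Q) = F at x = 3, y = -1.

-90

∂F₂/∂x = -6*x^2 + 10*x*y + 6*y^2 + 6*y
∂F₁/∂y = 6*x - 12
Scalar curl = -6*x^2 + 10*x*y - 6*x + 6*y^2 + 6*y + 12
At (3, -1): -90.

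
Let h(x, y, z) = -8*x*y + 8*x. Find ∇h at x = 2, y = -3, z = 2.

(32, -16, 0)

∂h/∂x = -8*y + 8
∂h/∂y = -8*x
∂h/∂z = 0
∇h = (-8*y + 8, -8*x, 0)
At (2, -3, 2): (32, -16, 0).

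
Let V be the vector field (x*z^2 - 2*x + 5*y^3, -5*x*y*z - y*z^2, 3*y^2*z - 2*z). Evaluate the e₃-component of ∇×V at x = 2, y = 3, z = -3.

(∇×V)_3 = ∂V₂/∂x − ∂V₁/∂y
= -5*y*z − (15*y^2)
= -15*y^2 - 5*y*z
At (2, 3, -3): -90.

-90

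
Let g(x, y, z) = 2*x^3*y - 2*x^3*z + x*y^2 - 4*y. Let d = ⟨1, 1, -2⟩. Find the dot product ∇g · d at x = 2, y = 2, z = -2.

∂g/∂x = 6*x^2*y - 6*x^2*z + y^2
∂g/∂y = 2*x^3 + 2*x*y - 4
∂g/∂z = -2*x^3
∇g at (2, 2, -2) = (100, 20, -16)
∇g · d = (100)(1) + (20)(1) + (-16)(-2) = 152

152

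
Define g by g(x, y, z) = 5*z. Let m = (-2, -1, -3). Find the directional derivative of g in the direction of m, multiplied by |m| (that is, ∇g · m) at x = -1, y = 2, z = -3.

-15

∂g/∂x = 0
∂g/∂y = 0
∂g/∂z = 5
∇g at (-1, 2, -3) = (0, 0, 5)
∇g · m = (0)(-2) + (0)(-1) + (5)(-3) = -15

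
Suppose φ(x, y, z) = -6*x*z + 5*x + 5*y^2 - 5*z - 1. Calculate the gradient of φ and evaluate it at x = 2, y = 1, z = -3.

∂φ/∂x = -6*z + 5
∂φ/∂y = 10*y
∂φ/∂z = -6*x - 5
∇φ = (-6*z + 5, 10*y, -6*x - 5)
At (2, 1, -3): (23, 10, -17).

(23, 10, -17)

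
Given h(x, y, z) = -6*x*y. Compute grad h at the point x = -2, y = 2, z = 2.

∂h/∂x = -6*y
∂h/∂y = -6*x
∂h/∂z = 0
∇h = (-6*y, -6*x, 0)
At (-2, 2, 2): (-12, 12, 0).

(-12, 12, 0)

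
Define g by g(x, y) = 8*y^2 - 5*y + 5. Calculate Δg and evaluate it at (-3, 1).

∂²g/∂x² = 0
∂²g/∂y² = 16
∇²g = 16
At (-3, 1): 16.

16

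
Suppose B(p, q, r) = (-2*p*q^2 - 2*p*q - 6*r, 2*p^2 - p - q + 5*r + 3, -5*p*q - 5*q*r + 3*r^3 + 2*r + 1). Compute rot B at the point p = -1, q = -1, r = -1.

(∇×B)₁ = ∂B₃/∂q − ∂B₂/∂r = -5*p - 5*r - 5
(∇×B)₂ = ∂B₁/∂r − ∂B₃/∂p = 5*q - 6
(∇×B)₃ = ∂B₂/∂p − ∂B₁/∂q = 4*p*q + 6*p - 1
∇×B = (-5*p - 5*r - 5, 5*q - 6, 4*p*q + 6*p - 1)
At (-1, -1, -1): (5, -11, -3).

(5, -11, -3)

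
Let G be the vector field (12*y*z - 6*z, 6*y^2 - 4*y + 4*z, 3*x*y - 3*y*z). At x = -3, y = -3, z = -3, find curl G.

(∇×G)₁ = ∂G₃/∂y − ∂G₂/∂z = 3*x - 3*z - 4
(∇×G)₂ = ∂G₁/∂z − ∂G₃/∂x = 9*y - 6
(∇×G)₃ = ∂G₂/∂x − ∂G₁/∂y = -12*z
∇×G = (3*x - 3*z - 4, 9*y - 6, -12*z)
At (-3, -3, -3): (-4, -33, 36).

(-4, -33, 36)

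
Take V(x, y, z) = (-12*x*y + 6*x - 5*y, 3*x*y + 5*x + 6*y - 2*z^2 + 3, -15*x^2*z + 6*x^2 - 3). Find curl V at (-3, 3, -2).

(-8, 216, -17)

(∇×V)₁ = ∂V₃/∂y − ∂V₂/∂z = 4*z
(∇×V)₂ = ∂V₁/∂z − ∂V₃/∂x = 30*x*z - 12*x
(∇×V)₃ = ∂V₂/∂x − ∂V₁/∂y = 12*x + 3*y + 10
∇×V = (4*z, 30*x*z - 12*x, 12*x + 3*y + 10)
At (-3, 3, -2): (-8, 216, -17).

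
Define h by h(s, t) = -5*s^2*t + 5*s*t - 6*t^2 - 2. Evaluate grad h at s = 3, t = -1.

(25, -18)

∂h/∂s = -10*s*t + 5*t
∂h/∂t = -5*s^2 + 5*s - 12*t
∇h = (-10*s*t + 5*t, -5*s^2 + 5*s - 12*t)
At (3, -1): (25, -18).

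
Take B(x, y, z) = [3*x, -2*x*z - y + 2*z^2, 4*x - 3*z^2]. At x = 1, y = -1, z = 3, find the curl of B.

(∇×B)₁ = ∂B₃/∂y − ∂B₂/∂z = 2*x - 4*z
(∇×B)₂ = ∂B₁/∂z − ∂B₃/∂x = -4
(∇×B)₃ = ∂B₂/∂x − ∂B₁/∂y = -2*z
∇×B = (2*x - 4*z, -4, -2*z)
At (1, -1, 3): (-10, -4, -6).

(-10, -4, -6)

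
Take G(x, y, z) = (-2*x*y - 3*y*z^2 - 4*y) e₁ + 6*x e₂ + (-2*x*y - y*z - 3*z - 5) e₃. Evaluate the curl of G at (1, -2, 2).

(-4, 20, 24)

(∇×G)₁ = ∂G₃/∂y − ∂G₂/∂z = -2*x - z
(∇×G)₂ = ∂G₁/∂z − ∂G₃/∂x = -6*y*z + 2*y
(∇×G)₃ = ∂G₂/∂x − ∂G₁/∂y = 2*x + 3*z^2 + 10
∇×G = (-2*x - z, -6*y*z + 2*y, 2*x + 3*z^2 + 10)
At (1, -2, 2): (-4, 20, 24).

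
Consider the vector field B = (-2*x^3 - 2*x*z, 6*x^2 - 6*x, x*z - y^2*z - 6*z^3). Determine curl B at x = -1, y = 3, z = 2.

(∇×B)₁ = ∂B₃/∂y − ∂B₂/∂z = -2*y*z
(∇×B)₂ = ∂B₁/∂z − ∂B₃/∂x = -2*x - z
(∇×B)₃ = ∂B₂/∂x − ∂B₁/∂y = 12*x - 6
∇×B = (-2*y*z, -2*x - z, 12*x - 6)
At (-1, 3, 2): (-12, 0, -18).

(-12, 0, -18)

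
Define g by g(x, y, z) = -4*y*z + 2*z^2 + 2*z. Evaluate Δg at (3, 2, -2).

4

∂²g/∂x² = 0
∂²g/∂y² = 0
∂²g/∂z² = 4
∇²g = 4
At (3, 2, -2): 4.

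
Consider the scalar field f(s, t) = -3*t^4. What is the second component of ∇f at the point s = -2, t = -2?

(∇f)_2 = ∂f/∂t = -12*t^3
At (-2, -2): 96.

96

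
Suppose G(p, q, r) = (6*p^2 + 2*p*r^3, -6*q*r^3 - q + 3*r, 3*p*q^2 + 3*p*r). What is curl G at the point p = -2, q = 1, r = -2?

(∇×G)₁ = ∂G₃/∂q − ∂G₂/∂r = 6*p*q + 18*q*r^2 - 3
(∇×G)₂ = ∂G₁/∂r − ∂G₃/∂p = 6*p*r^2 - 3*q^2 - 3*r
(∇×G)₃ = ∂G₂/∂p − ∂G₁/∂q = 0
∇×G = (6*p*q + 18*q*r^2 - 3, 6*p*r^2 - 3*q^2 - 3*r, 0)
At (-2, 1, -2): (57, -45, 0).

(57, -45, 0)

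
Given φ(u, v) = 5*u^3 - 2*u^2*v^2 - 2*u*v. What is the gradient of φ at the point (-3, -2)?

∂φ/∂u = 15*u^2 - 4*u*v^2 - 2*v
∂φ/∂v = -4*u^2*v - 2*u
∇φ = (15*u^2 - 4*u*v^2 - 2*v, -4*u^2*v - 2*u)
At (-3, -2): (187, 78).

(187, 78)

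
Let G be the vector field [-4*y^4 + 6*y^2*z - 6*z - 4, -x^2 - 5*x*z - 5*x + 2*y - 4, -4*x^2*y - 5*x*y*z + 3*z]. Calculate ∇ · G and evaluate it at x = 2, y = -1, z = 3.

∂G₁/∂x = 0
∂G₂/∂y = 2
∂G₃/∂z = -5*x*y + 3
∇·G = -5*x*y + 5
At (2, -1, 3): 15.

15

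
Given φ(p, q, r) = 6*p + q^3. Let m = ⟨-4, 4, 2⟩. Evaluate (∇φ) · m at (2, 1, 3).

-12

∂φ/∂p = 6
∂φ/∂q = 3*q^2
∂φ/∂r = 0
∇φ at (2, 1, 3) = (6, 3, 0)
∇φ · m = (6)(-4) + (3)(4) + (0)(2) = -12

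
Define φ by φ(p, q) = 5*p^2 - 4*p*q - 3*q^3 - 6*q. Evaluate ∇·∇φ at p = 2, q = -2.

∂²φ/∂p² = 10
∂²φ/∂q² = -18*q
∇²φ = -18*q + 10
At (2, -2): 46.

46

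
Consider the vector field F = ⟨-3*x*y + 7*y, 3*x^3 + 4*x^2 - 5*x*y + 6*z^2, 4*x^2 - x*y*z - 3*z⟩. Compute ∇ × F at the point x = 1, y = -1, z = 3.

(-39, -11, 18)

(∇×F)₁ = ∂F₃/∂y − ∂F₂/∂z = -x*z - 12*z
(∇×F)₂ = ∂F₁/∂z − ∂F₃/∂x = -8*x + y*z
(∇×F)₃ = ∂F₂/∂x − ∂F₁/∂y = 9*x^2 + 11*x - 5*y - 7
∇×F = (-x*z - 12*z, -8*x + y*z, 9*x^2 + 11*x - 5*y - 7)
At (1, -1, 3): (-39, -11, 18).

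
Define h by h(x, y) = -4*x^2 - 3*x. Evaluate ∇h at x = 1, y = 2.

∂h/∂x = -8*x - 3
∂h/∂y = 0
∇h = (-8*x - 3, 0)
At (1, 2): (-11, 0).

(-11, 0)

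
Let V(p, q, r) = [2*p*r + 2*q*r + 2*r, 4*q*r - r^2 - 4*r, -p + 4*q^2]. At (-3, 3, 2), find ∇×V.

(∇×V)₁ = ∂V₃/∂q − ∂V₂/∂r = 4*q + 2*r + 4
(∇×V)₂ = ∂V₁/∂r − ∂V₃/∂p = 2*p + 2*q + 3
(∇×V)₃ = ∂V₂/∂p − ∂V₁/∂q = -2*r
∇×V = (4*q + 2*r + 4, 2*p + 2*q + 3, -2*r)
At (-3, 3, 2): (20, 3, -4).

(20, 3, -4)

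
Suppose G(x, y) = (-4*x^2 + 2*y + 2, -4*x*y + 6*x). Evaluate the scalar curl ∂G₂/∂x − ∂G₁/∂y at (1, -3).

16

∂G₂/∂x = -4*y + 6
∂G₁/∂y = 2
Scalar curl = -4*y + 4
At (1, -3): 16.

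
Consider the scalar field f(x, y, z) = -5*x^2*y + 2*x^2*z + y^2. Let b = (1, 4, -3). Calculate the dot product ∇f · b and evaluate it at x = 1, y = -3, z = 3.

∂f/∂x = -10*x*y + 4*x*z
∂f/∂y = -5*x^2 + 2*y
∂f/∂z = 2*x^2
∇f at (1, -3, 3) = (42, -11, 2)
∇f · b = (42)(1) + (-11)(4) + (2)(-3) = -8

-8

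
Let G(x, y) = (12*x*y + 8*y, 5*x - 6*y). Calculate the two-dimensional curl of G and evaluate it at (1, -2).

-15

∂G₂/∂x = 5
∂G₁/∂y = 12*x + 8
Scalar curl = -12*x - 3
At (1, -2): -15.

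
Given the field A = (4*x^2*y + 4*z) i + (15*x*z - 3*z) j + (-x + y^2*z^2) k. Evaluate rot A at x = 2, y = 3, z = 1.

(∇×A)₁ = ∂A₃/∂y − ∂A₂/∂z = -15*x + 2*y*z^2 + 3
(∇×A)₂ = ∂A₁/∂z − ∂A₃/∂x = 5
(∇×A)₃ = ∂A₂/∂x − ∂A₁/∂y = -4*x^2 + 15*z
∇×A = (-15*x + 2*y*z^2 + 3, 5, -4*x^2 + 15*z)
At (2, 3, 1): (-21, 5, -1).

(-21, 5, -1)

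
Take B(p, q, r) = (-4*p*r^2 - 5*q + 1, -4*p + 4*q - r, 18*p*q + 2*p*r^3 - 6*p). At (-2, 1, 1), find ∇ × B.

(∇×B)₁ = ∂B₃/∂q − ∂B₂/∂r = 18*p + 1
(∇×B)₂ = ∂B₁/∂r − ∂B₃/∂p = -8*p*r - 18*q - 2*r^3 + 6
(∇×B)₃ = ∂B₂/∂p − ∂B₁/∂q = 1
∇×B = (18*p + 1, -8*p*r - 18*q - 2*r^3 + 6, 1)
At (-2, 1, 1): (-35, 2, 1).

(-35, 2, 1)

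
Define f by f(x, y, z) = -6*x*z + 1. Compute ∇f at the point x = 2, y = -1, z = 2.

(-12, 0, -12)

∂f/∂x = -6*z
∂f/∂y = 0
∂f/∂z = -6*x
∇f = (-6*z, 0, -6*x)
At (2, -1, 2): (-12, 0, -12).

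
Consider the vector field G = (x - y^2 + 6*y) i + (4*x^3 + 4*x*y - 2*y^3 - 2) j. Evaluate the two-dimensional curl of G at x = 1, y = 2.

18

∂G₂/∂x = 12*x^2 + 4*y
∂G₁/∂y = -2*y + 6
Scalar curl = 12*x^2 + 6*y - 6
At (1, 2): 18.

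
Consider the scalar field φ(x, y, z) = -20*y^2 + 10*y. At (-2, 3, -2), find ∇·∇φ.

∂²φ/∂x² = 0
∂²φ/∂y² = -40
∂²φ/∂z² = 0
∇²φ = -40
At (-2, 3, -2): -40.

-40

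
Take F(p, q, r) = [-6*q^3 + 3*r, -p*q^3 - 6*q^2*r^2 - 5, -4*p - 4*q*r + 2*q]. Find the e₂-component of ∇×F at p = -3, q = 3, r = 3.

7

(∇×F)_2 = ∂F₁/∂r − ∂F₃/∂p
= 3 − (-4)
= 7
At (-3, 3, 3): 7.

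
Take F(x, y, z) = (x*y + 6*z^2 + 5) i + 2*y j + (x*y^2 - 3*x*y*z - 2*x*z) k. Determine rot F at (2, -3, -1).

(-6, -14, -2)

(∇×F)₁ = ∂F₃/∂y − ∂F₂/∂z = 2*x*y - 3*x*z
(∇×F)₂ = ∂F₁/∂z − ∂F₃/∂x = -y^2 + 3*y*z + 14*z
(∇×F)₃ = ∂F₂/∂x − ∂F₁/∂y = -x
∇×F = (2*x*y - 3*x*z, -y^2 + 3*y*z + 14*z, -x)
At (2, -3, -1): (-6, -14, -2).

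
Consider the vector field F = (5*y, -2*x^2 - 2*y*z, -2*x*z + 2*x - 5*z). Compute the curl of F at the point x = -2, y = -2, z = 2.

(-4, 2, 3)

(∇×F)₁ = ∂F₃/∂y − ∂F₂/∂z = 2*y
(∇×F)₂ = ∂F₁/∂z − ∂F₃/∂x = 2*z - 2
(∇×F)₃ = ∂F₂/∂x − ∂F₁/∂y = -4*x - 5
∇×F = (2*y, 2*z - 2, -4*x - 5)
At (-2, -2, 2): (-4, 2, 3).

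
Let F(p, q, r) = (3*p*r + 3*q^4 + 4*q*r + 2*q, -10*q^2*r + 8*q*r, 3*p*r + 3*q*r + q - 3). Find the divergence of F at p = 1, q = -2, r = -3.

-156

∂F₁/∂p = 3*r
∂F₂/∂q = -20*q*r + 8*r
∂F₃/∂r = 3*p + 3*q
∇·F = 3*p - 20*q*r + 3*q + 11*r
At (1, -2, -3): -156.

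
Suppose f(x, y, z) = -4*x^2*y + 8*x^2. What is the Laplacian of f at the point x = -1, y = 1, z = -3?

∂²f/∂x² = 8*(-y + 2)
∂²f/∂y² = 0
∂²f/∂z² = 0
∇²f = -8*y + 16
At (-1, 1, -3): 8.

8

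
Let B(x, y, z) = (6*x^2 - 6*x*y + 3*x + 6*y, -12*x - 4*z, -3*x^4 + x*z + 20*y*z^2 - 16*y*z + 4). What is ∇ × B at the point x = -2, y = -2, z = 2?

(∇×B)₁ = ∂B₃/∂y − ∂B₂/∂z = 20*z^2 - 16*z + 4
(∇×B)₂ = ∂B₁/∂z − ∂B₃/∂x = 12*x^3 - z
(∇×B)₃ = ∂B₂/∂x − ∂B₁/∂y = 6*x - 18
∇×B = (20*z^2 - 16*z + 4, 12*x^3 - z, 6*x - 18)
At (-2, -2, 2): (52, -98, -30).

(52, -98, -30)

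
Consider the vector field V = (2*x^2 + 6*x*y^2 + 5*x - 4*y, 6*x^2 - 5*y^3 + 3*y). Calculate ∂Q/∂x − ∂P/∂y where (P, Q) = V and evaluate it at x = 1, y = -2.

∂V₂/∂x = 12*x
∂V₁/∂y = 12*x*y - 4
Scalar curl = -12*x*y + 12*x + 4
At (1, -2): 40.

40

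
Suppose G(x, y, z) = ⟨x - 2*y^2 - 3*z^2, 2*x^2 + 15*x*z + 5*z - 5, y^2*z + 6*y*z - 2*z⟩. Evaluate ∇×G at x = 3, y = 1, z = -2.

(∇×G)₁ = ∂G₃/∂y − ∂G₂/∂z = -15*x + 2*y*z + 6*z - 5
(∇×G)₂ = ∂G₁/∂z − ∂G₃/∂x = -6*z
(∇×G)₃ = ∂G₂/∂x − ∂G₁/∂y = 4*x + 4*y + 15*z
∇×G = (-15*x + 2*y*z + 6*z - 5, -6*z, 4*x + 4*y + 15*z)
At (3, 1, -2): (-66, 12, -14).

(-66, 12, -14)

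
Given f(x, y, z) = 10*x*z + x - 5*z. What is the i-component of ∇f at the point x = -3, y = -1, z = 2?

21

(∇f)_1 = ∂f/∂x = 10*z + 1
At (-3, -1, 2): 21.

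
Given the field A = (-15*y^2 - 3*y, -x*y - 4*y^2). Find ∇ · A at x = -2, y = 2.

∂A₁/∂x = 0
∂A₂/∂y = -x - 8*y
∇·A = -x - 8*y
At (-2, 2): -14.

-14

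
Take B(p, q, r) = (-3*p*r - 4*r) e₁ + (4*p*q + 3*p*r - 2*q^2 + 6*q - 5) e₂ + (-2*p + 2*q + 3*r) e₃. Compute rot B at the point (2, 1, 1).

(-4, -8, 7)

(∇×B)₁ = ∂B₃/∂q − ∂B₂/∂r = -3*p + 2
(∇×B)₂ = ∂B₁/∂r − ∂B₃/∂p = -3*p - 2
(∇×B)₃ = ∂B₂/∂p − ∂B₁/∂q = 4*q + 3*r
∇×B = (-3*p + 2, -3*p - 2, 4*q + 3*r)
At (2, 1, 1): (-4, -8, 7).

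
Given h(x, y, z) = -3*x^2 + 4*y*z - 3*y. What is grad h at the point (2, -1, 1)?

∂h/∂x = -6*x
∂h/∂y = 4*z - 3
∂h/∂z = 4*y
∇h = (-6*x, 4*z - 3, 4*y)
At (2, -1, 1): (-12, 1, -4).

(-12, 1, -4)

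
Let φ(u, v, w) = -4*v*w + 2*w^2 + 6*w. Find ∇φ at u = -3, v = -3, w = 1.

(0, -4, 22)

∂φ/∂u = 0
∂φ/∂v = -4*w
∂φ/∂w = -4*v + 4*w + 6
∇φ = (0, -4*w, -4*v + 4*w + 6)
At (-3, -3, 1): (0, -4, 22).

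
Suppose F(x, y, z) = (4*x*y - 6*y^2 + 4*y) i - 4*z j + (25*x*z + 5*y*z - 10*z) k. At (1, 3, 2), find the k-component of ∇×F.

(∇×F)_3 = ∂F₂/∂x − ∂F₁/∂y
= 0 − (4*x - 12*y + 4)
= -4*x + 12*y - 4
At (1, 3, 2): 28.

28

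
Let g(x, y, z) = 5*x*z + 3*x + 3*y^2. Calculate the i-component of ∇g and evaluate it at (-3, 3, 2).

13

(∇g)_1 = ∂g/∂x = 5*z + 3
At (-3, 3, 2): 13.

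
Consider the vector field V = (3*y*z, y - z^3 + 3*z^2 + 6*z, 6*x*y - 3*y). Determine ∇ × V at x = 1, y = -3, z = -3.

(∇×V)₁ = ∂V₃/∂y − ∂V₂/∂z = 6*x + 3*z^2 - 6*z - 9
(∇×V)₂ = ∂V₁/∂z − ∂V₃/∂x = -3*y
(∇×V)₃ = ∂V₂/∂x − ∂V₁/∂y = -3*z
∇×V = (6*x + 3*z^2 - 6*z - 9, -3*y, -3*z)
At (1, -3, -3): (42, 9, 9).

(42, 9, 9)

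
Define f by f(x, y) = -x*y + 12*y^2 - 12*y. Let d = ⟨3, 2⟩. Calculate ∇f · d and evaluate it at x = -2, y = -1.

-65

∂f/∂x = -y
∂f/∂y = -x + 24*y - 12
∇f at (-2, -1) = (1, -34)
∇f · d = (1)(3) + (-34)(2) = -65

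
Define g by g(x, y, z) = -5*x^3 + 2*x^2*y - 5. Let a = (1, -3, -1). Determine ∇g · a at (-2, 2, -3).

∂g/∂x = -15*x^2 + 4*x*y
∂g/∂y = 2*x^2
∂g/∂z = 0
∇g at (-2, 2, -3) = (-76, 8, 0)
∇g · a = (-76)(1) + (8)(-3) + (0)(-1) = -100

-100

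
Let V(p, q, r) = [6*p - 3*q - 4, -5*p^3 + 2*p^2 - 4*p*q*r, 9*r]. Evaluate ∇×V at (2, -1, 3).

(∇×V)₁ = ∂V₃/∂q − ∂V₂/∂r = 4*p*q
(∇×V)₂ = ∂V₁/∂r − ∂V₃/∂p = 0
(∇×V)₃ = ∂V₂/∂p − ∂V₁/∂q = -15*p^2 + 4*p - 4*q*r + 3
∇×V = (4*p*q, 0, -15*p^2 + 4*p - 4*q*r + 3)
At (2, -1, 3): (-8, 0, -37).

(-8, 0, -37)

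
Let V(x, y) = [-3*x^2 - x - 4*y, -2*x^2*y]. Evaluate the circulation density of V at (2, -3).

∂V₂/∂x = -4*x*y
∂V₁/∂y = -4
Scalar curl = -4*x*y + 4
At (2, -3): 28.

28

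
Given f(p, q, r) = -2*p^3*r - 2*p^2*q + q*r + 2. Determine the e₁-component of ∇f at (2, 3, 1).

-48

(∇f)_1 = ∂f/∂p = -6*p^2*r - 4*p*q
At (2, 3, 1): -48.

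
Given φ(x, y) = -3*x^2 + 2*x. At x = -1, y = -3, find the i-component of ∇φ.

8

(∇φ)_1 = ∂φ/∂x = -6*x + 2
At (-1, -3): 8.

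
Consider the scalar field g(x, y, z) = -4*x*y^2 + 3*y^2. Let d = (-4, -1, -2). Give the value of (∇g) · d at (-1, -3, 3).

186

∂g/∂x = -4*y^2
∂g/∂y = -8*x*y + 6*y
∂g/∂z = 0
∇g at (-1, -3, 3) = (-36, -42, 0)
∇g · d = (-36)(-4) + (-42)(-1) + (0)(-2) = 186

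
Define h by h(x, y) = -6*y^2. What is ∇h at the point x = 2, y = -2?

∂h/∂x = 0
∂h/∂y = -12*y
∇h = (0, -12*y)
At (2, -2): (0, 24).

(0, 24)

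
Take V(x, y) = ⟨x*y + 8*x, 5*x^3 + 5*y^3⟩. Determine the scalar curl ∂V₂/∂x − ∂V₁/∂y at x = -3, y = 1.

138

∂V₂/∂x = 15*x^2
∂V₁/∂y = x
Scalar curl = 15*x^2 - x
At (-3, 1): 138.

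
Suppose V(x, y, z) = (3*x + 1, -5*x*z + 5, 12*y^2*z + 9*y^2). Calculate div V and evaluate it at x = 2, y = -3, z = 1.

∂V₁/∂x = 3
∂V₂/∂y = 0
∂V₃/∂z = 12*y^2
∇·V = 12*y^2 + 3
At (2, -3, 1): 111.

111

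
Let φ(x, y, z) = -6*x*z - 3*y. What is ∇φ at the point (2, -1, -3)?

∂φ/∂x = -6*z
∂φ/∂y = -3
∂φ/∂z = -6*x
∇φ = (-6*z, -3, -6*x)
At (2, -1, -3): (18, -3, -12).

(18, -3, -12)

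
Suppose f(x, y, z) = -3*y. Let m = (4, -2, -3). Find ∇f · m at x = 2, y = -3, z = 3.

∂f/∂x = 0
∂f/∂y = -3
∂f/∂z = 0
∇f at (2, -3, 3) = (0, -3, 0)
∇f · m = (0)(4) + (-3)(-2) + (0)(-3) = 6

6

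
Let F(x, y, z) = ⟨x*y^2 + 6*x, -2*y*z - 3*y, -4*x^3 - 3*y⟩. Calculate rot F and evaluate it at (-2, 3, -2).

(3, 48, 12)

(∇×F)₁ = ∂F₃/∂y − ∂F₂/∂z = 2*y - 3
(∇×F)₂ = ∂F₁/∂z − ∂F₃/∂x = 12*x^2
(∇×F)₃ = ∂F₂/∂x − ∂F₁/∂y = -2*x*y
∇×F = (2*y - 3, 12*x^2, -2*x*y)
At (-2, 3, -2): (3, 48, 12).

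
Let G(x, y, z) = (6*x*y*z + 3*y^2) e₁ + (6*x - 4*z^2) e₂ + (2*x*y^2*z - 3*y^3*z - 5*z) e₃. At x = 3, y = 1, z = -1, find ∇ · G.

∂G₁/∂x = 6*y*z
∂G₂/∂y = 0
∂G₃/∂z = 2*x*y^2 - 3*y^3 - 5
∇·G = 2*x*y^2 - 3*y^3 + 6*y*z - 5
At (3, 1, -1): -8.

-8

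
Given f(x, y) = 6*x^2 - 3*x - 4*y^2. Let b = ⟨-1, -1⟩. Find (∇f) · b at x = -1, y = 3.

39

∂f/∂x = 12*x - 3
∂f/∂y = -8*y
∇f at (-1, 3) = (-15, -24)
∇f · b = (-15)(-1) + (-24)(-1) = 39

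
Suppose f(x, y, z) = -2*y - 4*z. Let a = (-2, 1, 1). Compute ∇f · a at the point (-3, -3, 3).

-6

∂f/∂x = 0
∂f/∂y = -2
∂f/∂z = -4
∇f at (-3, -3, 3) = (0, -2, -4)
∇f · a = (0)(-2) + (-2)(1) + (-4)(1) = -6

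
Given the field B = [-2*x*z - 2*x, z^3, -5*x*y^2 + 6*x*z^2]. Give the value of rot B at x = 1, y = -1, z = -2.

(-2, -21, 0)

(∇×B)₁ = ∂B₃/∂y − ∂B₂/∂z = -10*x*y - 3*z^2
(∇×B)₂ = ∂B₁/∂z − ∂B₃/∂x = -2*x + 5*y^2 - 6*z^2
(∇×B)₃ = ∂B₂/∂x − ∂B₁/∂y = 0
∇×B = (-10*x*y - 3*z^2, -2*x + 5*y^2 - 6*z^2, 0)
At (1, -1, -2): (-2, -21, 0).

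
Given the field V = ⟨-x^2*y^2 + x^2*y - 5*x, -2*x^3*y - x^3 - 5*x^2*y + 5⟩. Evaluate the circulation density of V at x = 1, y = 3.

-46

∂V₂/∂x = -6*x^2*y - 3*x^2 - 10*x*y
∂V₁/∂y = -2*x^2*y + x^2
Scalar curl = -4*x^2*y - 4*x^2 - 10*x*y
At (1, 3): -46.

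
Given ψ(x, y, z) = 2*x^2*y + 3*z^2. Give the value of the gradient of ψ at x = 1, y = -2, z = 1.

(-8, 2, 6)

∂ψ/∂x = 4*x*y
∂ψ/∂y = 2*x^2
∂ψ/∂z = 6*z
∇ψ = (4*x*y, 2*x^2, 6*z)
At (1, -2, 1): (-8, 2, 6).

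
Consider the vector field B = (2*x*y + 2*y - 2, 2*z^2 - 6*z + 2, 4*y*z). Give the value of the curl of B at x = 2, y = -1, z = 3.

(6, 0, -6)

(∇×B)₁ = ∂B₃/∂y − ∂B₂/∂z = 6
(∇×B)₂ = ∂B₁/∂z − ∂B₃/∂x = 0
(∇×B)₃ = ∂B₂/∂x − ∂B₁/∂y = -2*x - 2
∇×B = (6, 0, -2*x - 2)
At (2, -1, 3): (6, 0, -6).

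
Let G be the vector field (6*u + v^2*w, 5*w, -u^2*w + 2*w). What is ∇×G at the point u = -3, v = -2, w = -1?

(-5, 10, -4)

(∇×G)₁ = ∂G₃/∂v − ∂G₂/∂w = -5
(∇×G)₂ = ∂G₁/∂w − ∂G₃/∂u = 2*u*w + v^2
(∇×G)₃ = ∂G₂/∂u − ∂G₁/∂v = -2*v*w
∇×G = (-5, 2*u*w + v^2, -2*v*w)
At (-3, -2, -1): (-5, 10, -4).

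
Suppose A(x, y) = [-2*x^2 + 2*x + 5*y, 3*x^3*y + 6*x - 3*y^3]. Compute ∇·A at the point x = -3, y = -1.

∂A₁/∂x = -4*x + 2
∂A₂/∂y = 3*x^3 - 9*y^2
∇·A = 3*x^3 - 4*x - 9*y^2 + 2
At (-3, -1): -76.

-76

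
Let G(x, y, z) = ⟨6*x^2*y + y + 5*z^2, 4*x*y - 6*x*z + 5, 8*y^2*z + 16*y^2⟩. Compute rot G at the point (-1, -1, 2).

(∇×G)₁ = ∂G₃/∂y − ∂G₂/∂z = 6*x + 16*y*z + 32*y
(∇×G)₂ = ∂G₁/∂z − ∂G₃/∂x = 10*z
(∇×G)₃ = ∂G₂/∂x − ∂G₁/∂y = -6*x^2 + 4*y - 6*z - 1
∇×G = (6*x + 16*y*z + 32*y, 10*z, -6*x^2 + 4*y - 6*z - 1)
At (-1, -1, 2): (-70, 20, -23).

(-70, 20, -23)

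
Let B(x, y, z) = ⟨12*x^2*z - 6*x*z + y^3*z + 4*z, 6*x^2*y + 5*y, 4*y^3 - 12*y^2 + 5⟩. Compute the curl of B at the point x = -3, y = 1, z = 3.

(∇×B)₁ = ∂B₃/∂y − ∂B₂/∂z = 12*y^2 - 24*y
(∇×B)₂ = ∂B₁/∂z − ∂B₃/∂x = 12*x^2 - 6*x + y^3 + 4
(∇×B)₃ = ∂B₂/∂x − ∂B₁/∂y = 12*x*y - 3*y^2*z
∇×B = (12*y^2 - 24*y, 12*x^2 - 6*x + y^3 + 4, 12*x*y - 3*y^2*z)
At (-3, 1, 3): (-12, 131, -45).

(-12, 131, -45)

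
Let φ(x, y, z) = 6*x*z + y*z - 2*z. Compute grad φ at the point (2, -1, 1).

∂φ/∂x = 6*z
∂φ/∂y = z
∂φ/∂z = 6*x + y - 2
∇φ = (6*z, z, 6*x + y - 2)
At (2, -1, 1): (6, 1, 9).

(6, 1, 9)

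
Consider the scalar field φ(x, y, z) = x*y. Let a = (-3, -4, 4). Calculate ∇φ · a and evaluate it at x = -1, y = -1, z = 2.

∂φ/∂x = y
∂φ/∂y = x
∂φ/∂z = 0
∇φ at (-1, -1, 2) = (-1, -1, 0)
∇φ · a = (-1)(-3) + (-1)(-4) + (0)(4) = 7

7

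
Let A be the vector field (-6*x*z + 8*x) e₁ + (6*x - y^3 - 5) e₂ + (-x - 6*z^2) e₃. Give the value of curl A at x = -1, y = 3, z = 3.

(∇×A)₁ = ∂A₃/∂y − ∂A₂/∂z = 0
(∇×A)₂ = ∂A₁/∂z − ∂A₃/∂x = -6*x + 1
(∇×A)₃ = ∂A₂/∂x − ∂A₁/∂y = 6
∇×A = (0, -6*x + 1, 6)
At (-1, 3, 3): (0, 7, 6).

(0, 7, 6)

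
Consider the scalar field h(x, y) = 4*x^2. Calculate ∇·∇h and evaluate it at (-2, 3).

8

∂²h/∂x² = 8
∂²h/∂y² = 0
∇²h = 8
At (-2, 3): 8.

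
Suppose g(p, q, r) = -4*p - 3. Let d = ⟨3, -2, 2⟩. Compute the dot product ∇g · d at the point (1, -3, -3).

∂g/∂p = -4
∂g/∂q = 0
∂g/∂r = 0
∇g at (1, -3, -3) = (-4, 0, 0)
∇g · d = (-4)(3) + (0)(-2) + (0)(2) = -12

-12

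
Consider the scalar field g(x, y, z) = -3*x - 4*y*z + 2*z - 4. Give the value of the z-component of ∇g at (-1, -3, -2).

(∇g)_3 = ∂g/∂z = -4*y + 2
At (-1, -3, -2): 14.

14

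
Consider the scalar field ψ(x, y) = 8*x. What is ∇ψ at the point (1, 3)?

(8, 0)

∂ψ/∂x = 8
∂ψ/∂y = 0
∇ψ = (8, 0)
At (1, 3): (8, 0).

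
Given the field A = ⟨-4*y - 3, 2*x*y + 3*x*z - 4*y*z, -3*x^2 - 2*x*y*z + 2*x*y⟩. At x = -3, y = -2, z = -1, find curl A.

(-11, -10, -3)

(∇×A)₁ = ∂A₃/∂y − ∂A₂/∂z = -2*x*z - x + 4*y
(∇×A)₂ = ∂A₁/∂z − ∂A₃/∂x = 6*x + 2*y*z - 2*y
(∇×A)₃ = ∂A₂/∂x − ∂A₁/∂y = 2*y + 3*z + 4
∇×A = (-2*x*z - x + 4*y, 6*x + 2*y*z - 2*y, 2*y + 3*z + 4)
At (-3, -2, -1): (-11, -10, -3).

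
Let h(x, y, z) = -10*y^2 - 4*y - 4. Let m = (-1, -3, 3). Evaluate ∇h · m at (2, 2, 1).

132

∂h/∂x = 0
∂h/∂y = -20*y - 4
∂h/∂z = 0
∇h at (2, 2, 1) = (0, -44, 0)
∇h · m = (0)(-1) + (-44)(-3) + (0)(3) = 132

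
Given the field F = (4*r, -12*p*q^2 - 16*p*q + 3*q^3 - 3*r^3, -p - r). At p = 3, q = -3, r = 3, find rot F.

(81, 5, -60)

(∇×F)₁ = ∂F₃/∂q − ∂F₂/∂r = 9*r^2
(∇×F)₂ = ∂F₁/∂r − ∂F₃/∂p = 5
(∇×F)₃ = ∂F₂/∂p − ∂F₁/∂q = -12*q^2 - 16*q
∇×F = (9*r^2, 5, -12*q^2 - 16*q)
At (3, -3, 3): (81, 5, -60).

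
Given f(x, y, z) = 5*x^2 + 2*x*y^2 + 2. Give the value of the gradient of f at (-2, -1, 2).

(-18, 8, 0)

∂f/∂x = 10*x + 2*y^2
∂f/∂y = 4*x*y
∂f/∂z = 0
∇f = (10*x + 2*y^2, 4*x*y, 0)
At (-2, -1, 2): (-18, 8, 0).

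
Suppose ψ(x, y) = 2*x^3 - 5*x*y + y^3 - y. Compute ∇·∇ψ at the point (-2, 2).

-12

∂²ψ/∂x² = 12*x
∂²ψ/∂y² = 6*y
∇²ψ = 12*x + 6*y
At (-2, 2): -12.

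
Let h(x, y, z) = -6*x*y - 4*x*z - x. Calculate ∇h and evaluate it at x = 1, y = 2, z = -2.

∂h/∂x = -6*y - 4*z - 1
∂h/∂y = -6*x
∂h/∂z = -4*x
∇h = (-6*y - 4*z - 1, -6*x, -4*x)
At (1, 2, -2): (-5, -6, -4).

(-5, -6, -4)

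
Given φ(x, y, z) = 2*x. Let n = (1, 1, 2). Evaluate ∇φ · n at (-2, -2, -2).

2

∂φ/∂x = 2
∂φ/∂y = 0
∂φ/∂z = 0
∇φ at (-2, -2, -2) = (2, 0, 0)
∇φ · n = (2)(1) + (0)(1) + (0)(2) = 2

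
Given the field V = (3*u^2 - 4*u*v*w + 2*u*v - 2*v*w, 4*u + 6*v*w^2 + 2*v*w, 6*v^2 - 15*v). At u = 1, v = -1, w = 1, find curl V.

(∇×V)₁ = ∂V₃/∂v − ∂V₂/∂w = -12*v*w + 10*v - 15
(∇×V)₂ = ∂V₁/∂w − ∂V₃/∂u = -4*u*v - 2*v
(∇×V)₃ = ∂V₂/∂u − ∂V₁/∂v = 4*u*w - 2*u + 2*w + 4
∇×V = (-12*v*w + 10*v - 15, -4*u*v - 2*v, 4*u*w - 2*u + 2*w + 4)
At (1, -1, 1): (-13, 6, 8).

(-13, 6, 8)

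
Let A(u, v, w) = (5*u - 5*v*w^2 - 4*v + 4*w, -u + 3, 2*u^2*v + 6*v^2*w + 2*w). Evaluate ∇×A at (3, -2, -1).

(∇×A)₁ = ∂A₃/∂v − ∂A₂/∂w = 2*u^2 + 12*v*w
(∇×A)₂ = ∂A₁/∂w − ∂A₃/∂u = -4*u*v - 10*v*w + 4
(∇×A)₃ = ∂A₂/∂u − ∂A₁/∂v = 5*w^2 + 3
∇×A = (2*u^2 + 12*v*w, -4*u*v - 10*v*w + 4, 5*w^2 + 3)
At (3, -2, -1): (42, 8, 8).

(42, 8, 8)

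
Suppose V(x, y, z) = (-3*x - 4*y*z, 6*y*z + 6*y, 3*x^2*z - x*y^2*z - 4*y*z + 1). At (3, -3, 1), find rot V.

(∇×V)₁ = ∂V₃/∂y − ∂V₂/∂z = -2*x*y*z - 6*y - 4*z
(∇×V)₂ = ∂V₁/∂z − ∂V₃/∂x = -6*x*z + y^2*z - 4*y
(∇×V)₃ = ∂V₂/∂x − ∂V₁/∂y = 4*z
∇×V = (-2*x*y*z - 6*y - 4*z, -6*x*z + y^2*z - 4*y, 4*z)
At (3, -3, 1): (32, 3, 4).

(32, 3, 4)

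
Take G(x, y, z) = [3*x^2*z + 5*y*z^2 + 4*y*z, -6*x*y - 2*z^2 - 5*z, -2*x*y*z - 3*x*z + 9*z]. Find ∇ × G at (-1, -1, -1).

(-1, 8, 5)

(∇×G)₁ = ∂G₃/∂y − ∂G₂/∂z = -2*x*z + 4*z + 5
(∇×G)₂ = ∂G₁/∂z − ∂G₃/∂x = 3*x^2 + 12*y*z + 4*y + 3*z
(∇×G)₃ = ∂G₂/∂x − ∂G₁/∂y = -6*y - 5*z^2 - 4*z
∇×G = (-2*x*z + 4*z + 5, 3*x^2 + 12*y*z + 4*y + 3*z, -6*y - 5*z^2 - 4*z)
At (-1, -1, -1): (-1, 8, 5).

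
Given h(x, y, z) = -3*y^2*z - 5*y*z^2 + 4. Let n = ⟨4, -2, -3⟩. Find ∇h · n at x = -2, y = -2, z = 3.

∂h/∂x = 0
∂h/∂y = -6*y*z - 5*z^2
∂h/∂z = -3*y^2 - 10*y*z
∇h at (-2, -2, 3) = (0, -9, 48)
∇h · n = (0)(4) + (-9)(-2) + (48)(-3) = -126

-126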